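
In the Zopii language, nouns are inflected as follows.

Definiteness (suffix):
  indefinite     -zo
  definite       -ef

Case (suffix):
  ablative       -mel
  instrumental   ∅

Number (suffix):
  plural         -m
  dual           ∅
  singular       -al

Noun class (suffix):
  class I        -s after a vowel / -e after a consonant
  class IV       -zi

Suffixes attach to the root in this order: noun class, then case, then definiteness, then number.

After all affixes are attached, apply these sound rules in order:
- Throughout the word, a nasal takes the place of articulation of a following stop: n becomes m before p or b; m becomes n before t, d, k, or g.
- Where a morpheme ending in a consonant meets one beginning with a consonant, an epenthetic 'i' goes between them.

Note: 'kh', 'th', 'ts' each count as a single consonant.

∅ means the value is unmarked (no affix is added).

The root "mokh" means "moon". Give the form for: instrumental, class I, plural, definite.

mokheefim

Attach noun class class I -e (after consonant 'kh') → mokhe.
case = instrumental: zero marking, form stays mokhe.
Attach definiteness definite -ef → mokheef.
Attach number plural -m → mokheefm.
Nasal assimilation: no change.
Apply epenthesis: mokheefm → mokheefim.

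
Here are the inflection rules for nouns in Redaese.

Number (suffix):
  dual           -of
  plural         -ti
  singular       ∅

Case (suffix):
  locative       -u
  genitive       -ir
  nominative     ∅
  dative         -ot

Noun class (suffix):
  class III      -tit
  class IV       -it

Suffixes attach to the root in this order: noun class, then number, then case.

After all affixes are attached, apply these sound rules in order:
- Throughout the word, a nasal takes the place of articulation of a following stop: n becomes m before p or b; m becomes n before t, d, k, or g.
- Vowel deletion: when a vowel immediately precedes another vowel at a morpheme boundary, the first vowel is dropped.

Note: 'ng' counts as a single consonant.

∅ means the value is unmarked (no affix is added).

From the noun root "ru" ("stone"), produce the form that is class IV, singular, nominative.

rit

Attach noun class class IV -it → ruit.
number = singular: zero marking, form stays ruit.
case = nominative: zero marking, form stays ruit.
Nasal assimilation: no change.
Apply vowel deletion: ruit → rit.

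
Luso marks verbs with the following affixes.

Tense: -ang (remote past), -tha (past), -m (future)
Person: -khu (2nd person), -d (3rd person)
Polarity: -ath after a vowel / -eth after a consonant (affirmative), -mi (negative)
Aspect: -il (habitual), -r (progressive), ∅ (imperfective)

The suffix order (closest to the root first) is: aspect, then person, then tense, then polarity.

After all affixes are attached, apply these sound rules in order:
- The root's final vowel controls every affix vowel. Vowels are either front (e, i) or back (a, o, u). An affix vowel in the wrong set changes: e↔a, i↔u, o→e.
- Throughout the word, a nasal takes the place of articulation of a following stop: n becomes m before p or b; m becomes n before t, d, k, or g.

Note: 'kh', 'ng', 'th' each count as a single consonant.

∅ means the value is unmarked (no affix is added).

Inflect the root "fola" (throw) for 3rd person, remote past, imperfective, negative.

foladangmu

aspect = imperfective: zero marking, form stays fola.
Attach person 3rd person -d → folad.
Attach tense remote past -ang → foladang.
Attach polarity negative -mi → foladangmi.
Apply vowel harmony: foladangmi → foladangmu.
Nasal assimilation: no change.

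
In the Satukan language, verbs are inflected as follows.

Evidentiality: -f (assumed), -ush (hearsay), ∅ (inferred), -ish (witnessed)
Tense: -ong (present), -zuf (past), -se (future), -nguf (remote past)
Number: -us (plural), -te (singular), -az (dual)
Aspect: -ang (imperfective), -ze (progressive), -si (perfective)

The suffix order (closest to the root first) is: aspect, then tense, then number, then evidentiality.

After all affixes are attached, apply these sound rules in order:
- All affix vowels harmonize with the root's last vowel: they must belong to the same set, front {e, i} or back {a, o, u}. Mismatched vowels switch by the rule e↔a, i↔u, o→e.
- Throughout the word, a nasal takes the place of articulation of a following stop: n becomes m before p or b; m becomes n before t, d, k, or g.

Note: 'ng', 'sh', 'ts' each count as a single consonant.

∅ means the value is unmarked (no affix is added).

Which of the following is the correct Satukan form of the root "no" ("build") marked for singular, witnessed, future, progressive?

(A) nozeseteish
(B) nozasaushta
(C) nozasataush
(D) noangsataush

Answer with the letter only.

C

Attach aspect progressive -ze → noze.
Attach tense future -se → nozese.
Attach number singular -te → nozesete.
Attach evidentiality witnessed -ish → nozeseteish.
Apply vowel harmony: nozeseteish → nozasataush.
Nasal assimilation: no change.
So the correct form is nozasataush, option (C).
(D) noangsataush is wrong: it uses imperfective instead of progressive for aspect.
(B) nozasaushta is wrong: it has the affixes in the wrong order.
(A) nozeseteish is wrong: it fails to apply the sound rule(s).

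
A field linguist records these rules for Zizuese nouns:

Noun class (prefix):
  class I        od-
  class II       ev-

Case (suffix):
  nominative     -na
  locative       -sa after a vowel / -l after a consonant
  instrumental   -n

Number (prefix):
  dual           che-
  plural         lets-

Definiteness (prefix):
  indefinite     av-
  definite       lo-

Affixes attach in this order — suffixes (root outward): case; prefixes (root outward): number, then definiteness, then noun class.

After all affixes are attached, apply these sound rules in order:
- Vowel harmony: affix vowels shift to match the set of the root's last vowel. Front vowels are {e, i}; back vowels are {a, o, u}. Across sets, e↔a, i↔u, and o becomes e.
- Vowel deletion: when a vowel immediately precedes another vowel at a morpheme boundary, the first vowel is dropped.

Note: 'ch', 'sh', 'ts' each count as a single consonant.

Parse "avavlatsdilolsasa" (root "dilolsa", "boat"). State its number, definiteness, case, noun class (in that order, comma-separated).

plural, indefinite, locative, class II

Segment: ev-av-lets-dilolsa-sa.
number: lets- → plural.
definiteness: av- → indefinite.
case: -sa/l → locative.
noun class: ev- → class II.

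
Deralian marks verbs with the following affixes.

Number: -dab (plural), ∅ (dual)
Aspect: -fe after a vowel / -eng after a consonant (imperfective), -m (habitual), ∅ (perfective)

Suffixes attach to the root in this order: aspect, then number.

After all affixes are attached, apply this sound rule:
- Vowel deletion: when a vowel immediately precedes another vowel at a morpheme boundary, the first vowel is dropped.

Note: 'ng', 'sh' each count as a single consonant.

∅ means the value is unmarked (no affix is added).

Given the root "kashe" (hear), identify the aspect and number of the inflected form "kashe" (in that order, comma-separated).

Segment: kashe.
aspect: ∅ → perfective.
number: ∅ → dual.

perfective, dual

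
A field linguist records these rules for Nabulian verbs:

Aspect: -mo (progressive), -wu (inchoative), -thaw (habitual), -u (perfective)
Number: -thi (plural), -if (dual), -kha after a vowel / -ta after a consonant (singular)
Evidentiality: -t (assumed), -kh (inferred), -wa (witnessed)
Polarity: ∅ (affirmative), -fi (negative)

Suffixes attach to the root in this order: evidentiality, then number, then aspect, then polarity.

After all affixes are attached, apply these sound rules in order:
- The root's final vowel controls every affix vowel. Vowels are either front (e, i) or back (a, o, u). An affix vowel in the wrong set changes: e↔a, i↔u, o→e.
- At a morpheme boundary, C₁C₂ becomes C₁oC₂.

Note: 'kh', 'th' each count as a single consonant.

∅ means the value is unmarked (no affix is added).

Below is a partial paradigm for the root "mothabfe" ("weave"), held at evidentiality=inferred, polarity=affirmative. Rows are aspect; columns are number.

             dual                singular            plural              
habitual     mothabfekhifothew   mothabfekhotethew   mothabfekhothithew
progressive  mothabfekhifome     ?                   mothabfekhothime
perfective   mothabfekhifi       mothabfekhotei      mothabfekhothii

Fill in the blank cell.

Attach evidentiality inferred -kh → mothabfekh.
Attach number singular -ta (after consonant 'kh') → mothabfekhta.
Attach aspect progressive -mo → mothabfekhtamo.
polarity = affirmative: zero marking, form stays mothabfekhtamo.
Apply vowel harmony: mothabfekhtamo → mothabfekhteme.
Apply epenthesis: mothabfekhteme → mothabfekhoteme.

mothabfekhoteme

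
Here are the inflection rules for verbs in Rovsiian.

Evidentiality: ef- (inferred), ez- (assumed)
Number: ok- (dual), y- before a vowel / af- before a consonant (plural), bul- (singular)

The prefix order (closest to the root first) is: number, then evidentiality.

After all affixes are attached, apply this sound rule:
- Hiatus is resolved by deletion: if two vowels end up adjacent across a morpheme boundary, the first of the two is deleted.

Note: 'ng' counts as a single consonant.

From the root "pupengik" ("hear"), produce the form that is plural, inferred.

efafpupengik

Attach number plural af- (before consonant 'p') → afpupengik.
Attach evidentiality inferred ef- → efafpupengik.
Vowel deletion: no change.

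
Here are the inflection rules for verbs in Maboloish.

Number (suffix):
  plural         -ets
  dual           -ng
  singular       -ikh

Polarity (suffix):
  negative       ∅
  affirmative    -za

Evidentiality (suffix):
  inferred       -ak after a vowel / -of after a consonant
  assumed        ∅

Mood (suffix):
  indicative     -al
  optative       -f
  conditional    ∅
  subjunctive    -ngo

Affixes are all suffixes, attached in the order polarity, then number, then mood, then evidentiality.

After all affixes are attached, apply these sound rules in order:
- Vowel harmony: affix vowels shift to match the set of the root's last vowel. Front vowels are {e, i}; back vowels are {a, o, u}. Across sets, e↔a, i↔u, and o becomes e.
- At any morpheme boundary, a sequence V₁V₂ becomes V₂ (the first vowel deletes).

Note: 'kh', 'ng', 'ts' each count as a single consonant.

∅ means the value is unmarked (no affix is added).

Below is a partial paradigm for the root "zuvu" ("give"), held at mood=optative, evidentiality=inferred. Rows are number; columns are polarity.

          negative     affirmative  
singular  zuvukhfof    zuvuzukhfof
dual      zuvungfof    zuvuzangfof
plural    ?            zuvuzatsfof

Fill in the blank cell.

polarity = negative: zero marking, form stays zuvu.
Attach number plural -ets → zuvuets.
Attach mood optative -f → zuvuetsf.
Attach evidentiality inferred -of (after consonant 'f') → zuvuetsfof.
Apply vowel harmony: zuvuetsfof → zuvuatsfof.
Apply vowel deletion: zuvuatsfof → zuvatsfof.

zuvatsfof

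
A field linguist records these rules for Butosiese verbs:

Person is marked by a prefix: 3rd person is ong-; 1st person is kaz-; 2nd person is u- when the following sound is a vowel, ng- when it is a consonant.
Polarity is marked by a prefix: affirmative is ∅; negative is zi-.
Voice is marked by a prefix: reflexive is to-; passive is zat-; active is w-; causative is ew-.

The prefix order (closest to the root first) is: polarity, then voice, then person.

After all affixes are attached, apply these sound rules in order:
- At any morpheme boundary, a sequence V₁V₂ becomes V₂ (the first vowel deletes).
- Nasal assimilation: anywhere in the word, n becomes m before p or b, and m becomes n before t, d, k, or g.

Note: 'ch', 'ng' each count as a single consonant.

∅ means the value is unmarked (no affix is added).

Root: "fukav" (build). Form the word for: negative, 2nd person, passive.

ngzatzifukav

Attach polarity negative zi- → zifukav.
Attach voice passive zat- → zatzifukav.
Attach person 2nd person ng- (before consonant 'z') → ngzatzifukav.
Vowel deletion: no change.
Nasal assimilation: no change.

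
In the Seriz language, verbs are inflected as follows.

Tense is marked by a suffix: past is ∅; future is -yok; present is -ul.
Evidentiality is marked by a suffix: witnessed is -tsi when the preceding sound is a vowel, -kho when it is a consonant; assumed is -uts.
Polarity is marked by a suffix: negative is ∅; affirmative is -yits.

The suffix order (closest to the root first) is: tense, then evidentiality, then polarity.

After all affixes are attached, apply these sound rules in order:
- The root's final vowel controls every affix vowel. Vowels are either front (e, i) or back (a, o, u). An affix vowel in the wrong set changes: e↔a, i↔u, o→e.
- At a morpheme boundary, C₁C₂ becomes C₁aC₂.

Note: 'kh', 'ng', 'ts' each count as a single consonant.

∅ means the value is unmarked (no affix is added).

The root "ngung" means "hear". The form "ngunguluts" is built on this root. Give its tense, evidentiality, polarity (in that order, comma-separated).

Segment: ngung-ul-uts.
tense: -ul → present.
evidentiality: -uts → assumed.
polarity: ∅ → negative.

present, assumed, negative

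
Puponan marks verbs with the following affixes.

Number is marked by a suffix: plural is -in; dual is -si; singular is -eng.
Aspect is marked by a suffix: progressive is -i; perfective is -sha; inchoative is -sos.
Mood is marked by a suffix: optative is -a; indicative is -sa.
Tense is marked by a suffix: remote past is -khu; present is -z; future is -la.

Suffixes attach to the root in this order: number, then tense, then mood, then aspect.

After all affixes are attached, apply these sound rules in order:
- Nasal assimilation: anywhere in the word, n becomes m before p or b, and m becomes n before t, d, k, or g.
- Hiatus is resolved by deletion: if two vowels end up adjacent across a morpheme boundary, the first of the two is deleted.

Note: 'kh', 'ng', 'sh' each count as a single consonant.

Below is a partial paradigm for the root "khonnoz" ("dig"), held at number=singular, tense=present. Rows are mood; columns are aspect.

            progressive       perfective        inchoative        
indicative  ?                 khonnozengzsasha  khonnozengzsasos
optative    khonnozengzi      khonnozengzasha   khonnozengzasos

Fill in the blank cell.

khonnozengzsi

Attach number singular -eng → khonnozeng.
Attach tense present -z → khonnozengz.
Attach mood indicative -sa → khonnozengzsa.
Attach aspect progressive -i → khonnozengzsai.
Nasal assimilation: no change.
Apply vowel deletion: khonnozengzsai → khonnozengzsi.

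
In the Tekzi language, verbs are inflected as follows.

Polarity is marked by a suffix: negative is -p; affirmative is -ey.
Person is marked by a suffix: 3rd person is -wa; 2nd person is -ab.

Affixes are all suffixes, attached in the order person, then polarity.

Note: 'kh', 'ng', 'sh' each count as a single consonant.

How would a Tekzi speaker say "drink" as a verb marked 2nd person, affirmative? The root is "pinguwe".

Attach person 2nd person -ab → pinguweab.
Attach polarity affirmative -ey → pinguweabey.

pinguweabey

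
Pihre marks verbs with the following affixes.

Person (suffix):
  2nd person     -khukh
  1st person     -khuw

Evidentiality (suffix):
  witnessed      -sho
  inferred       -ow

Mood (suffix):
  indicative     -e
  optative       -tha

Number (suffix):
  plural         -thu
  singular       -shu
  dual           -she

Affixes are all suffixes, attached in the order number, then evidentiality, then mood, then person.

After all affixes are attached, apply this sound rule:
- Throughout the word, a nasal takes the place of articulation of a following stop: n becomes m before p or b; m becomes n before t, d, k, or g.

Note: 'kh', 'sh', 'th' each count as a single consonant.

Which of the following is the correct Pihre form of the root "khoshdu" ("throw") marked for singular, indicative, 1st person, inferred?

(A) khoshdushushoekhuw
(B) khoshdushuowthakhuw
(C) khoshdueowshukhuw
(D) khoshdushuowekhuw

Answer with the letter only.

Attach number singular -shu → khoshdushu.
Attach evidentiality inferred -ow → khoshdushuow.
Attach mood indicative -e → khoshdushuowe.
Attach person 1st person -khuw → khoshdushuowekhuw.
Nasal assimilation: no change.
So the correct form is khoshdushuowekhuw, option (D).
(B) khoshdushuowthakhuw is wrong: it uses optative instead of indicative for mood.
(A) khoshdushushoekhuw is wrong: it uses witnessed instead of inferred for evidentiality.
(C) khoshdueowshukhuw is wrong: it has the affixes in the wrong order.

D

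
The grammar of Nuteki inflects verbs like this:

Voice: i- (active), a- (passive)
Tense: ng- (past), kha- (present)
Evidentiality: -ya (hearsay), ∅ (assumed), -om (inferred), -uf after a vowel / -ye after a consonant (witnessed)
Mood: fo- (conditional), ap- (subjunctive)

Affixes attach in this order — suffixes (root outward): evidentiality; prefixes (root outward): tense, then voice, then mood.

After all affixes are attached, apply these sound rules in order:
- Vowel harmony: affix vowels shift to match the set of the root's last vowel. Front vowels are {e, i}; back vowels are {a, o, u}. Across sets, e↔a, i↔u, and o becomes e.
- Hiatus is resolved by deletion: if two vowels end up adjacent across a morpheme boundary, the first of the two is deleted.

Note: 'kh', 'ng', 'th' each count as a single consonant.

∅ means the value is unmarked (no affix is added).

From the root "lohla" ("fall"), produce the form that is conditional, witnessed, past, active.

Attach evidentiality witnessed -uf (after vowel 'a') → lohlauf.
Attach tense past ng- → nglohlauf.
Attach voice active i- → inglohlauf.
Attach mood conditional fo- → foinglohlauf.
Apply vowel harmony: foinglohlauf → founglohlauf.
Apply vowel deletion: founglohlauf → funglohluf.

funglohluf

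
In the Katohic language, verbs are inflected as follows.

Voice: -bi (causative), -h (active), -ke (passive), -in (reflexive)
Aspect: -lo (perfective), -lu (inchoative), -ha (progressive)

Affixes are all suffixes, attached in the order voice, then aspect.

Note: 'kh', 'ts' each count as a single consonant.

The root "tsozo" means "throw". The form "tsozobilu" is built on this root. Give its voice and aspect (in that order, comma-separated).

Segment: tsozo-bi-lu.
voice: -bi → causative.
aspect: -lu → inchoative.

causative, inchoative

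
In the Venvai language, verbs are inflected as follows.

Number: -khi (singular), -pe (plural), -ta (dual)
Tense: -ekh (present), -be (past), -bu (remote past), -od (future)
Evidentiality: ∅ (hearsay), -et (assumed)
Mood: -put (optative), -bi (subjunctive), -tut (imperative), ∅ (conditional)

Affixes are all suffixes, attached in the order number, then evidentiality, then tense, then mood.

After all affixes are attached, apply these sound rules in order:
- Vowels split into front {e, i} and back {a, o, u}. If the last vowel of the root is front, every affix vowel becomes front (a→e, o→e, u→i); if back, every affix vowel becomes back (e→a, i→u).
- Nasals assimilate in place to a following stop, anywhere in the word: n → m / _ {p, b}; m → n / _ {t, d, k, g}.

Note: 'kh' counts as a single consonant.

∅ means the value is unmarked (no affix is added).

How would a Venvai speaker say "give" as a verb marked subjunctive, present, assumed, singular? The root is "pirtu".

pirtukhuatakhbu

Attach number singular -khi → pirtukhi.
Attach evidentiality assumed -et → pirtukhiet.
Attach tense present -ekh → pirtukhietekh.
Attach mood subjunctive -bi → pirtukhietekhbi.
Apply vowel harmony: pirtukhietekhbi → pirtukhuatakhbu.
Nasal assimilation: no change.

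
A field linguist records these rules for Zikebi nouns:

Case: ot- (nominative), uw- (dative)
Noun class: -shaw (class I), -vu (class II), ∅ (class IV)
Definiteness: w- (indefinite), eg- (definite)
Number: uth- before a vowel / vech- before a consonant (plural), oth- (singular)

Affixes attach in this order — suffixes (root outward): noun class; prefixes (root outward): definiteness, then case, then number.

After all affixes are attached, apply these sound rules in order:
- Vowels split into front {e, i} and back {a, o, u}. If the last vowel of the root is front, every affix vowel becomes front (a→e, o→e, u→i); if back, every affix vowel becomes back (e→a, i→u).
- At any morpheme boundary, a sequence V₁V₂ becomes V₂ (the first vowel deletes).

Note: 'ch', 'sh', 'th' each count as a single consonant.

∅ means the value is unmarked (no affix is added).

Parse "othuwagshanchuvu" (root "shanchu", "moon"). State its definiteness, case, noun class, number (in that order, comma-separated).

definite, dative, class II, singular

Segment: oth-uw-eg-shanchu-vu.
definiteness: eg- → definite.
case: uw- → dative.
noun class: -vu → class II.
number: oth- → singular.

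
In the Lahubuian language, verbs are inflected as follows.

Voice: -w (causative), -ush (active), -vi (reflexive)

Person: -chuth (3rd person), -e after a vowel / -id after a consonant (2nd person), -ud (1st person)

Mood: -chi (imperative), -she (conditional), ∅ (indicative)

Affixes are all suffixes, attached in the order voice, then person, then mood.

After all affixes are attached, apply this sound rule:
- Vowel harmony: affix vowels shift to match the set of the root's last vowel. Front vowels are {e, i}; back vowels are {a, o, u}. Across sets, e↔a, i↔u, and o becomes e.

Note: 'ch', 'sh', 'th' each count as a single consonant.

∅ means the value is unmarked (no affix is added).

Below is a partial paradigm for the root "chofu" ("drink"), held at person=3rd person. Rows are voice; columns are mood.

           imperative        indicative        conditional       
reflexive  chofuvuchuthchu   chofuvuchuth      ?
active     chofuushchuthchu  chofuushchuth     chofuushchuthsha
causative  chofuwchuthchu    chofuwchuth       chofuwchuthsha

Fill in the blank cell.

chofuvuchuthsha

Attach voice reflexive -vi → chofuvi.
Attach person 3rd person -chuth → chofuvichuth.
Attach mood conditional -she → chofuvichuthshe.
Apply vowel harmony: chofuvichuthshe → chofuvuchuthsha.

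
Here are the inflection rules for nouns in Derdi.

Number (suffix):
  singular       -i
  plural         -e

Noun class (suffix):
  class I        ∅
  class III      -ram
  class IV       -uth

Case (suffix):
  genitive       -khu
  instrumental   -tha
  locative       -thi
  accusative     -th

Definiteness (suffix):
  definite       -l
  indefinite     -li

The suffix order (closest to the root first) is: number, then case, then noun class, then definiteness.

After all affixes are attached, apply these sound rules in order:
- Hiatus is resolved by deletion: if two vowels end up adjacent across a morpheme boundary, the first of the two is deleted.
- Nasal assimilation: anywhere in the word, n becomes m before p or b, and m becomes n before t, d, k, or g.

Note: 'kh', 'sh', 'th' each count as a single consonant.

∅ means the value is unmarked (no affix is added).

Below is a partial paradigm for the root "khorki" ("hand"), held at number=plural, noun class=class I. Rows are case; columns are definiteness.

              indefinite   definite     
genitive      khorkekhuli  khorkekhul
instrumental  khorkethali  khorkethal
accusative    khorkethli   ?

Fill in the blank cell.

khorkethl

Attach number plural -e → khorkie.
Attach case accusative -th → khorkieth.
noun class = class I: zero marking, form stays khorkieth.
Attach definiteness definite -l → khorkiethl.
Apply vowel deletion: khorkiethl → khorkethl.
Nasal assimilation: no change.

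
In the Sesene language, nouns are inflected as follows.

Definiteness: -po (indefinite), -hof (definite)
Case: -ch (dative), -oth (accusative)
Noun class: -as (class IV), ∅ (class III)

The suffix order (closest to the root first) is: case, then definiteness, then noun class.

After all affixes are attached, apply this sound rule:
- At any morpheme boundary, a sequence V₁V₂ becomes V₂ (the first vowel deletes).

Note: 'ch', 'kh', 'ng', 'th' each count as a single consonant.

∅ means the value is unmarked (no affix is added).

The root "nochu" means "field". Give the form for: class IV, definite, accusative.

Attach case accusative -oth → nochuoth.
Attach definiteness definite -hof → nochuothhof.
Attach noun class class IV -as → nochuothhofas.
Apply vowel deletion: nochuothhofas → nochothhofas.

nochothhofas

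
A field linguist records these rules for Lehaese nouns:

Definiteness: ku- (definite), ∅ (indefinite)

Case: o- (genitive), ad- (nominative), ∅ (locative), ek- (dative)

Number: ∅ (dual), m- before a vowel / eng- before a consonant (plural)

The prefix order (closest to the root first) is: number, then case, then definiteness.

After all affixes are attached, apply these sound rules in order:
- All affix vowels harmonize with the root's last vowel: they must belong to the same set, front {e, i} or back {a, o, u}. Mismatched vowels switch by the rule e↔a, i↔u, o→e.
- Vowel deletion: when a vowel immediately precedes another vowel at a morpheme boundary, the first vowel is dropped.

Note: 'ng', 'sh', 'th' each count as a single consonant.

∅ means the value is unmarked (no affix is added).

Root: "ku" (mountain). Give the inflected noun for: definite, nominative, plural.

Attach number plural eng- (before consonant 'k') → engku.
Attach case nominative ad- → adengku.
Attach definiteness definite ku- → kuadengku.
Apply vowel harmony: kuadengku → kuadangku.
Apply vowel deletion: kuadangku → kadangku.

kadangku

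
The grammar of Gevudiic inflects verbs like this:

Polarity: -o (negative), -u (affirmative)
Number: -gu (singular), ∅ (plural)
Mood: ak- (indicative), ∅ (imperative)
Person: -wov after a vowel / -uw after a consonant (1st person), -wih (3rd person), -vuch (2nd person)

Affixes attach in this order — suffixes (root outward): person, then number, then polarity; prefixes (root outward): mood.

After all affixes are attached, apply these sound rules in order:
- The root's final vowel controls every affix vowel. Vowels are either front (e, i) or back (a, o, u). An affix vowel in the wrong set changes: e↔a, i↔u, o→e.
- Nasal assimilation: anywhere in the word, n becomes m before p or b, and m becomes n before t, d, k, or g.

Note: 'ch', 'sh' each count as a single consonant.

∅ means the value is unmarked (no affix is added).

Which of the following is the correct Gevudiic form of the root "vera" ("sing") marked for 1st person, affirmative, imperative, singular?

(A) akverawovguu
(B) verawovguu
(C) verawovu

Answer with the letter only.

Attach person 1st person -wov (after vowel 'a') → verawov.
mood = imperative: zero marking, form stays verawov.
Attach number singular -gu → verawovgu.
Attach polarity affirmative -u → verawovguu.
Vowel harmony: no change.
Nasal assimilation: no change.
So the correct form is verawovguu, option (B).
(A) akverawovguu is wrong: it uses indicative instead of imperative for mood.
(C) verawovu is wrong: it uses plural instead of singular for number.

B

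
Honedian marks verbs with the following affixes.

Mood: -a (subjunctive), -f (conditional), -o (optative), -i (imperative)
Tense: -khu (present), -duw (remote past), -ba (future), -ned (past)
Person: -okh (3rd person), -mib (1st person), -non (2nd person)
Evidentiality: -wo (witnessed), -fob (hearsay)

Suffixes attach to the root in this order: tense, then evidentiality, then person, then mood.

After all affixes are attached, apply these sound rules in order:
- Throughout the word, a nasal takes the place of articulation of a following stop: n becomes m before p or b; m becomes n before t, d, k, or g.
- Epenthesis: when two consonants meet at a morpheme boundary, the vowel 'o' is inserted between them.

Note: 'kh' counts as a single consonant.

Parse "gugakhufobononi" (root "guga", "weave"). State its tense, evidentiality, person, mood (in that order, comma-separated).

present, hearsay, 2nd person, imperative

Segment: guga-khu-fob-non-i.
tense: -khu → present.
evidentiality: -fob → hearsay.
person: -non → 2nd person.
mood: -i → imperative.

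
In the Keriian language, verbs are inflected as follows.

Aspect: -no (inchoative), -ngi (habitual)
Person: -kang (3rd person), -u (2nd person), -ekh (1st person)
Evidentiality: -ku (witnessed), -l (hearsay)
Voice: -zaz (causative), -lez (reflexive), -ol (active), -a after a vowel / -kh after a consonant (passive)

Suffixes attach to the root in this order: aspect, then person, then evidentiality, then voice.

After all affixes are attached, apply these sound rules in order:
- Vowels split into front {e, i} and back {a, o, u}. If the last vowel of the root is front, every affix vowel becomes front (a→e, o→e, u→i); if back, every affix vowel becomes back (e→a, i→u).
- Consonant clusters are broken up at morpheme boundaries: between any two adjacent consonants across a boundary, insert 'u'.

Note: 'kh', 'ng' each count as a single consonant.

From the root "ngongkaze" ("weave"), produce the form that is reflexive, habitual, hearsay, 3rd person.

Attach aspect habitual -ngi → ngongkazengi.
Attach person 3rd person -kang → ngongkazengikang.
Attach evidentiality hearsay -l → ngongkazengikangl.
Attach voice reflexive -lez → ngongkazengikangllez.
Apply vowel harmony: ngongkazengikangllez → ngongkazengikengllez.
Apply epenthesis: ngongkazengikengllez → ngongkazengikengululez.

ngongkazengikengululez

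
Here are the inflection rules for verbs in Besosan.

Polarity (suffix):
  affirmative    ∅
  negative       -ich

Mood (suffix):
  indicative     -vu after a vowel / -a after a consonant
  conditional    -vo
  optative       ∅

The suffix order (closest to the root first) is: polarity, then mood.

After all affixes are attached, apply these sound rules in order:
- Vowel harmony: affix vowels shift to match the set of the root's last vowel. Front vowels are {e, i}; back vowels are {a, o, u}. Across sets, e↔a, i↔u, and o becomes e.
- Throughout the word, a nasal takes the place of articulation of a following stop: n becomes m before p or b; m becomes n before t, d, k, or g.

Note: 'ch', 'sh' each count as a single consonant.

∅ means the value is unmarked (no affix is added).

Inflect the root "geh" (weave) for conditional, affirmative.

gehve

polarity = affirmative: zero marking, form stays geh.
Attach mood conditional -vo → gehvo.
Apply vowel harmony: gehvo → gehve.
Nasal assimilation: no change.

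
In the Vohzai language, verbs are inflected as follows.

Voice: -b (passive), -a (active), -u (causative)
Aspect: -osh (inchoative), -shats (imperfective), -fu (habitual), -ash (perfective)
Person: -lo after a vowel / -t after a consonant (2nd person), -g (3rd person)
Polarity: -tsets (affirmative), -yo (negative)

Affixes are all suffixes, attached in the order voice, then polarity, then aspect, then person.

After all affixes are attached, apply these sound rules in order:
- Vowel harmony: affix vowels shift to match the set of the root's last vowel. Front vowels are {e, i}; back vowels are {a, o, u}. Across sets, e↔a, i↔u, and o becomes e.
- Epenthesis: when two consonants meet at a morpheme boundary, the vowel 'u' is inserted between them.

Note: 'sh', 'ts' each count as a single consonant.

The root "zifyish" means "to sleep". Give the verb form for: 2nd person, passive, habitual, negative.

Attach voice passive -b → zifyishb.
Attach polarity negative -yo → zifyishbyo.
Attach aspect habitual -fu → zifyishbyofu.
Attach person 2nd person -lo (after vowel 'u') → zifyishbyofulo.
Apply vowel harmony: zifyishbyofulo → zifyishbyefile.
Apply epenthesis: zifyishbyefile → zifyishubuyefile.

zifyishubuyefile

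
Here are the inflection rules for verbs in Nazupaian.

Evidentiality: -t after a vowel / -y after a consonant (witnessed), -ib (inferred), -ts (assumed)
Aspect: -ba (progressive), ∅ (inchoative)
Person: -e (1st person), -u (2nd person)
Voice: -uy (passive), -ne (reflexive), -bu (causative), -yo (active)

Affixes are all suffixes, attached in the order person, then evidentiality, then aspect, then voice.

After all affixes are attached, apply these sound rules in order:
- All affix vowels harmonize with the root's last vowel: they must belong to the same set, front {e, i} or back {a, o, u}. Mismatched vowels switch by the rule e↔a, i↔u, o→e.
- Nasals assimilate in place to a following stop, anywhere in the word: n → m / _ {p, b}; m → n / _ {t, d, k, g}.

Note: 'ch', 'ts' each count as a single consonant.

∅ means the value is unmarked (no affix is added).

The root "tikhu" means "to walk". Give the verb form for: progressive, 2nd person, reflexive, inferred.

Attach person 2nd person -u → tikhuu.
Attach evidentiality inferred -ib → tikhuuib.
Attach aspect progressive -ba → tikhuuibba.
Attach voice reflexive -ne → tikhuuibbane.
Apply vowel harmony: tikhuuibbane → tikhuuubbana.
Nasal assimilation: no change.

tikhuuubbana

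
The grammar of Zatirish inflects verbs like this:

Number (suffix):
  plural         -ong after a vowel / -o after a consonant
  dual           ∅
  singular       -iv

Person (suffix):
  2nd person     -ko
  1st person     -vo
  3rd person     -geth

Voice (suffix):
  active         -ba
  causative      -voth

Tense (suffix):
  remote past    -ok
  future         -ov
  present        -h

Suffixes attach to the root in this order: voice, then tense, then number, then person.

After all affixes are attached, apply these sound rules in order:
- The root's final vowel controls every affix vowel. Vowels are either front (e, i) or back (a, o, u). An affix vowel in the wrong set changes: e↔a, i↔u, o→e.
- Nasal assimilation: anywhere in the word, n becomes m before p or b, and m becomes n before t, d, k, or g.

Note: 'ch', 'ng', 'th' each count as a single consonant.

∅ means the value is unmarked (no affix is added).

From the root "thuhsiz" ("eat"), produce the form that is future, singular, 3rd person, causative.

Attach voice causative -voth → thuhsizvoth.
Attach tense future -ov → thuhsizvothov.
Attach number singular -iv → thuhsizvothoviv.
Attach person 3rd person -geth → thuhsizvothovivgeth.
Apply vowel harmony: thuhsizvothovivgeth → thuhsizvethevivgeth.
Nasal assimilation: no change.

thuhsizvethevivgeth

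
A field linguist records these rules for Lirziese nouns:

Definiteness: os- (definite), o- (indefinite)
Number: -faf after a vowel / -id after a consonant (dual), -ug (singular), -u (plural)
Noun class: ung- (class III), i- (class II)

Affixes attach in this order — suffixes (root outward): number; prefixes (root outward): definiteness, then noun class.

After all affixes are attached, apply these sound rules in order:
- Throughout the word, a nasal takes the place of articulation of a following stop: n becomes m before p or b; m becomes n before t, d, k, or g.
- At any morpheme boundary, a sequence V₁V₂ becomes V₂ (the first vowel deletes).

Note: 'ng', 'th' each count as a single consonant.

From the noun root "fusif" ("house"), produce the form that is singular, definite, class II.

Attach number singular -ug → fusifug.
Attach definiteness definite os- → osfusifug.
Attach noun class class II i- → iosfusifug.
Nasal assimilation: no change.
Apply vowel deletion: iosfusifug → osfusifug.

osfusifug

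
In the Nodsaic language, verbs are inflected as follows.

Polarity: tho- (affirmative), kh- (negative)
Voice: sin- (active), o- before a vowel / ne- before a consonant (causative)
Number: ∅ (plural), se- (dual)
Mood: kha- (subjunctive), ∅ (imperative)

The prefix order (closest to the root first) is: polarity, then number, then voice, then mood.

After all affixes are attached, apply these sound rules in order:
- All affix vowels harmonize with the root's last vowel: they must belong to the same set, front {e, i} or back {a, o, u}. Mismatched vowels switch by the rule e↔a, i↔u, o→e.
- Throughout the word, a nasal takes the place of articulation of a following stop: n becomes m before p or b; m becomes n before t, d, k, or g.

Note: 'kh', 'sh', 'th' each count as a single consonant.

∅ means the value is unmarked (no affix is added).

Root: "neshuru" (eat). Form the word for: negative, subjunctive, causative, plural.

khanakhneshuru

Attach polarity negative kh- → khneshuru.
number = plural: zero marking, form stays khneshuru.
Attach voice causative ne- (before consonant 'kh') → nekhneshuru.
Attach mood subjunctive kha- → khanekhneshuru.
Apply vowel harmony: khanekhneshuru → khanakhneshuru.
Nasal assimilation: no change.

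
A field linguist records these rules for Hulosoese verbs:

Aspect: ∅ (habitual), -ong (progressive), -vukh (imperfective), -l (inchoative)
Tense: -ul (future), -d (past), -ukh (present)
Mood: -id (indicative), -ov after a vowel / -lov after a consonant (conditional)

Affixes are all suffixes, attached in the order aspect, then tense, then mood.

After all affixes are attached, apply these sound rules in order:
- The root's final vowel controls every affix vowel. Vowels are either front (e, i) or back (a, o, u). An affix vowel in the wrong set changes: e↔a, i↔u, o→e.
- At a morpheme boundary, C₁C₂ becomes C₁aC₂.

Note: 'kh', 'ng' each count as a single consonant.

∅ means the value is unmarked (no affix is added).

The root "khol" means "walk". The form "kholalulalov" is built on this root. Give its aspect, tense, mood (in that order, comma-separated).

Segment: khol-l-ul-lov.
aspect: -l → inchoative.
tense: -ul → future.
mood: -ov/lov → conditional.

inchoative, future, conditional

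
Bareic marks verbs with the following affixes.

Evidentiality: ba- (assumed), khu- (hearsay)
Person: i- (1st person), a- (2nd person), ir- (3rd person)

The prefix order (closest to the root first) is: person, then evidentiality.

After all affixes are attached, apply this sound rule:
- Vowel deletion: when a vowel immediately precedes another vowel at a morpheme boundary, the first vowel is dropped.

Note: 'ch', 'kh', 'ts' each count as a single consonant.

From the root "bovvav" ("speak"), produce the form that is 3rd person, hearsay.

Attach person 3rd person ir- → irbovvav.
Attach evidentiality hearsay khu- → khuirbovvav.
Apply vowel deletion: khuirbovvav → khirbovvav.

khirbovvav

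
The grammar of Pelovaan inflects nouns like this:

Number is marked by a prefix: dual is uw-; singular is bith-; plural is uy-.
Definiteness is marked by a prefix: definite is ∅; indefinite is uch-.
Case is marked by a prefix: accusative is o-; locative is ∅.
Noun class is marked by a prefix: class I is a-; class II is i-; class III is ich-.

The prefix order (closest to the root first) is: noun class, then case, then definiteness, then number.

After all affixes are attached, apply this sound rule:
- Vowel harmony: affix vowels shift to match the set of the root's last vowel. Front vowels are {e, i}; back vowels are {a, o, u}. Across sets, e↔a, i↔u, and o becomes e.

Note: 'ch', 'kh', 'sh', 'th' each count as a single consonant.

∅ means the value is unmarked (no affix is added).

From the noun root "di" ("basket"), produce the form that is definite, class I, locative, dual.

iwedi

Attach noun class class I a- → adi.
case = locative: zero marking, form stays adi.
definiteness = definite: zero marking, form stays adi.
Attach number dual uw- → uwadi.
Apply vowel harmony: uwadi → iwedi.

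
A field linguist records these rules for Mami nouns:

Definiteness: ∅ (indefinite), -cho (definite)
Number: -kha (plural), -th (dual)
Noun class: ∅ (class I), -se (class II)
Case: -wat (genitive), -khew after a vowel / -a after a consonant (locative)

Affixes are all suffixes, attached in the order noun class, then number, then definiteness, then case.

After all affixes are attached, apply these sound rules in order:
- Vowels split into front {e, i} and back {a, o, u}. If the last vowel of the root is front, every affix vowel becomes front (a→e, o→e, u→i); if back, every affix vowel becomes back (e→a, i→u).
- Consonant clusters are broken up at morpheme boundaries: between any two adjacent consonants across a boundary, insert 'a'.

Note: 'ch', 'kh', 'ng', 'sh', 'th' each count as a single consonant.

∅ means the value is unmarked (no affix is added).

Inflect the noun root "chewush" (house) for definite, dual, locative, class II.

chewushasathachokhaw

Attach noun class class II -se → chewushse.
Attach number dual -th → chewushseth.
Attach definiteness definite -cho → chewushsethcho.
Attach case locative -khew (after vowel 'o') → chewushsethchokhew.
Apply vowel harmony: chewushsethchokhew → chewushsathchokhaw.
Apply epenthesis: chewushsathchokhaw → chewushasathachokhaw.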